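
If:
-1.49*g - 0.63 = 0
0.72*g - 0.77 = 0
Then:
No Solution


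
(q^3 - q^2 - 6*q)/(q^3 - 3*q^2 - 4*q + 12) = q/(q - 2)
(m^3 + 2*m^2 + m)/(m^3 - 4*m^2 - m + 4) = m*(m + 1)/(m^2 - 5*m + 4)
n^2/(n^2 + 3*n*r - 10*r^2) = n^2/(n^2 + 3*n*r - 10*r^2)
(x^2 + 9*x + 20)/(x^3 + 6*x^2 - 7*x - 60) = 1/(x - 3)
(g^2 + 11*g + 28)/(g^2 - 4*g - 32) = (g + 7)/(g - 8)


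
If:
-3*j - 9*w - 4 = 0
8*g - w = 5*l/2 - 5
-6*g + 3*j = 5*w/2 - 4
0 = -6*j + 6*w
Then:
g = 23/36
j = -1/3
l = 188/45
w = -1/3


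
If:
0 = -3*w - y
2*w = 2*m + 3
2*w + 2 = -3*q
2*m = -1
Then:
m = -1/2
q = -4/3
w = 1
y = -3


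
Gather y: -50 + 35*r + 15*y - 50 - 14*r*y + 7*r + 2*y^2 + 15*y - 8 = 42*r + 2*y^2 + y*(30 - 14*r) - 108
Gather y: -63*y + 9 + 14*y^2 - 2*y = 14*y^2 - 65*y + 9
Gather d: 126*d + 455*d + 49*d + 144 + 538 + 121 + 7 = 630*d + 810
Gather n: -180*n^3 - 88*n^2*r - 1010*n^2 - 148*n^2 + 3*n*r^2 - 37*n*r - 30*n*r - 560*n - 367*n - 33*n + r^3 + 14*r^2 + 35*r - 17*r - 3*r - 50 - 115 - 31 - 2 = -180*n^3 + n^2*(-88*r - 1158) + n*(3*r^2 - 67*r - 960) + r^3 + 14*r^2 + 15*r - 198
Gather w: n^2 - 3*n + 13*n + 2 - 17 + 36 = n^2 + 10*n + 21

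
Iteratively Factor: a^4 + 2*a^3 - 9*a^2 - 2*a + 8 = (a + 1)*(a^3 + a^2 - 10*a + 8) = (a + 1)*(a + 4)*(a^2 - 3*a + 2) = (a - 2)*(a + 1)*(a + 4)*(a - 1)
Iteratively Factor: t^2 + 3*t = (t)*(t + 3)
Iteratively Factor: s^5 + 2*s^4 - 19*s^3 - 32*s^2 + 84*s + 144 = (s + 2)*(s^4 - 19*s^2 + 6*s + 72) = (s - 3)*(s + 2)*(s^3 + 3*s^2 - 10*s - 24) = (s - 3)^2*(s + 2)*(s^2 + 6*s + 8) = (s - 3)^2*(s + 2)^2*(s + 4)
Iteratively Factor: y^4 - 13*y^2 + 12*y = (y + 4)*(y^3 - 4*y^2 + 3*y) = (y - 1)*(y + 4)*(y^2 - 3*y) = y*(y - 1)*(y + 4)*(y - 3)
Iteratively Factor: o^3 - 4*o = (o)*(o^2 - 4) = o*(o - 2)*(o + 2)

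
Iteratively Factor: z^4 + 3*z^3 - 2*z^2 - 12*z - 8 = (z + 1)*(z^3 + 2*z^2 - 4*z - 8) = (z + 1)*(z + 2)*(z^2 - 4) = (z - 2)*(z + 1)*(z + 2)*(z + 2)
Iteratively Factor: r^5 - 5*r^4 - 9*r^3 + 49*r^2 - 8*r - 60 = (r + 1)*(r^4 - 6*r^3 - 3*r^2 + 52*r - 60) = (r - 5)*(r + 1)*(r^3 - r^2 - 8*r + 12) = (r - 5)*(r + 1)*(r + 3)*(r^2 - 4*r + 4) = (r - 5)*(r - 2)*(r + 1)*(r + 3)*(r - 2)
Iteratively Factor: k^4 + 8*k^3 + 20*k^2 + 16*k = (k + 4)*(k^3 + 4*k^2 + 4*k) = (k + 2)*(k + 4)*(k^2 + 2*k) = (k + 2)^2*(k + 4)*(k)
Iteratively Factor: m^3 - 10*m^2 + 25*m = (m)*(m^2 - 10*m + 25) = m*(m - 5)*(m - 5)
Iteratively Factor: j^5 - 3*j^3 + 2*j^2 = (j - 1)*(j^4 + j^3 - 2*j^2) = (j - 1)^2*(j^3 + 2*j^2) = (j - 1)^2*(j + 2)*(j^2) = j*(j - 1)^2*(j + 2)*(j)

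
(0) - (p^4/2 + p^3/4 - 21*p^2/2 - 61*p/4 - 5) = -p^4/2 - p^3/4 + 21*p^2/2 + 61*p/4 + 5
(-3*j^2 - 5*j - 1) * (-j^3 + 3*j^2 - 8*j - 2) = 3*j^5 - 4*j^4 + 10*j^3 + 43*j^2 + 18*j + 2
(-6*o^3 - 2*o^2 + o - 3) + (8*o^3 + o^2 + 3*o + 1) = 2*o^3 - o^2 + 4*o - 2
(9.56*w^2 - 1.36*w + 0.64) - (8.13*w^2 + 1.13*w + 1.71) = 1.43*w^2 - 2.49*w - 1.07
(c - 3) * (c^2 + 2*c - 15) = c^3 - c^2 - 21*c + 45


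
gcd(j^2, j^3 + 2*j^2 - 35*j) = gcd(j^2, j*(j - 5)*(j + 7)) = j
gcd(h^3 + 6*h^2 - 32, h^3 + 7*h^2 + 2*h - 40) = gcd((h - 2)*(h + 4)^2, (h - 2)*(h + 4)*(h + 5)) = h^2 + 2*h - 8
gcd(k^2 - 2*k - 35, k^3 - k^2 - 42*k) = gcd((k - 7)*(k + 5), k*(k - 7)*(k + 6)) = k - 7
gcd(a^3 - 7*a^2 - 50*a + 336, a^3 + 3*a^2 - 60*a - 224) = a^2 - a - 56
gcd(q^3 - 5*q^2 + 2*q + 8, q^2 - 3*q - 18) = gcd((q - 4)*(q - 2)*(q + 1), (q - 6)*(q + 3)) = 1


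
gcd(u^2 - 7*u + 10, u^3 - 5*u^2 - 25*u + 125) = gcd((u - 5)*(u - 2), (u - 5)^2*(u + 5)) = u - 5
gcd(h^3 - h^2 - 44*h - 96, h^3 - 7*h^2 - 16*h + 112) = h + 4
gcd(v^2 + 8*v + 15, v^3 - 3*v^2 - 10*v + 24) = v + 3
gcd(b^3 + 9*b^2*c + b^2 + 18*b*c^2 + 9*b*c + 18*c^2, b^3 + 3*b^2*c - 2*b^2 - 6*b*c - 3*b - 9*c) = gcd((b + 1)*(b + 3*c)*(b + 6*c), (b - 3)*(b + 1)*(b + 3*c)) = b^2 + 3*b*c + b + 3*c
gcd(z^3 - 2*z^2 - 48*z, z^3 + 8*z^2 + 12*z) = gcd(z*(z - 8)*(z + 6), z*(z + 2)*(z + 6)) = z^2 + 6*z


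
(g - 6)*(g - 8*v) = g^2 - 8*g*v - 6*g + 48*v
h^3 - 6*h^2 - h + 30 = (h - 5)*(h - 3)*(h + 2)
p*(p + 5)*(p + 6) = p^3 + 11*p^2 + 30*p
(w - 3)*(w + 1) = w^2 - 2*w - 3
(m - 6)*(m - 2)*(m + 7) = m^3 - m^2 - 44*m + 84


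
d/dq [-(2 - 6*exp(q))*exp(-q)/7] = 2*exp(-q)/7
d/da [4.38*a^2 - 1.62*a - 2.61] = 8.76*a - 1.62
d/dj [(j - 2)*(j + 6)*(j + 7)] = 3*j^2 + 22*j + 16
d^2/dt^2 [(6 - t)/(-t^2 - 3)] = 2*(4*t^2*(t - 6) + 3*(2 - t)*(t^2 + 3))/(t^2 + 3)^3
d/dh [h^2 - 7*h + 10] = 2*h - 7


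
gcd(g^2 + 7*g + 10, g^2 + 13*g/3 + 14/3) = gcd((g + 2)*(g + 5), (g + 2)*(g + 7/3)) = g + 2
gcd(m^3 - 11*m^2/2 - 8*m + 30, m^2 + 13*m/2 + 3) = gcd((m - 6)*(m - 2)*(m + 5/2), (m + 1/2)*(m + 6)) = 1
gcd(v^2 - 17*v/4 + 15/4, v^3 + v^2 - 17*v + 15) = v - 3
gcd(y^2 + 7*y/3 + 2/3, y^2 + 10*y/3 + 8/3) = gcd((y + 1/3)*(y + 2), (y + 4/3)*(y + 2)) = y + 2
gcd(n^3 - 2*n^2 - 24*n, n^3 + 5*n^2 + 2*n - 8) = n + 4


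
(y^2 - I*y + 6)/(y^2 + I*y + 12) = (y + 2*I)/(y + 4*I)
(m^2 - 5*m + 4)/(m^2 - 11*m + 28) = (m - 1)/(m - 7)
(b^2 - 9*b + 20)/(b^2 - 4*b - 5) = (b - 4)/(b + 1)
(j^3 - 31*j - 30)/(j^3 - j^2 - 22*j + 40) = (j^2 - 5*j - 6)/(j^2 - 6*j + 8)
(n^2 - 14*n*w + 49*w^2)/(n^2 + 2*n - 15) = (n^2 - 14*n*w + 49*w^2)/(n^2 + 2*n - 15)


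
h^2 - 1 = (h - 1)*(h + 1)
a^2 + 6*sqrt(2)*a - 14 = (a - sqrt(2))*(a + 7*sqrt(2))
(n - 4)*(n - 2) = n^2 - 6*n + 8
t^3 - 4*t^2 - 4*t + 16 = (t - 4)*(t - 2)*(t + 2)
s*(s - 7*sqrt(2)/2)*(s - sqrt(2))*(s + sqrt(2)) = s^4 - 7*sqrt(2)*s^3/2 - 2*s^2 + 7*sqrt(2)*s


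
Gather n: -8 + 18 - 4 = 6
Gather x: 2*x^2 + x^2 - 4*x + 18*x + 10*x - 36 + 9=3*x^2 + 24*x - 27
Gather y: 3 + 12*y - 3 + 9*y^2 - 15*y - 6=9*y^2 - 3*y - 6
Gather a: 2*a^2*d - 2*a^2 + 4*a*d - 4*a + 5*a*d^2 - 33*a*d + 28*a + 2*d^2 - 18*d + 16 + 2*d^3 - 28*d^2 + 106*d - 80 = a^2*(2*d - 2) + a*(5*d^2 - 29*d + 24) + 2*d^3 - 26*d^2 + 88*d - 64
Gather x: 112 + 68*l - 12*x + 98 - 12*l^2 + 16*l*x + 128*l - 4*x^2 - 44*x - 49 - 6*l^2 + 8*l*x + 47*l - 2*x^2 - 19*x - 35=-18*l^2 + 243*l - 6*x^2 + x*(24*l - 75) + 126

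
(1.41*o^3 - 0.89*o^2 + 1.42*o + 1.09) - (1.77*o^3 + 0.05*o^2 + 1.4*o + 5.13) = -0.36*o^3 - 0.94*o^2 + 0.02*o - 4.04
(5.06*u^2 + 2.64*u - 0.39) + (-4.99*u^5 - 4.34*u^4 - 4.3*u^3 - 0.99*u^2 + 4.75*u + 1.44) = -4.99*u^5 - 4.34*u^4 - 4.3*u^3 + 4.07*u^2 + 7.39*u + 1.05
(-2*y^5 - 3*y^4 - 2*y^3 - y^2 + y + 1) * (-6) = 12*y^5 + 18*y^4 + 12*y^3 + 6*y^2 - 6*y - 6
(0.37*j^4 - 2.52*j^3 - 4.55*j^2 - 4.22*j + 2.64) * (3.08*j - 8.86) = 1.1396*j^5 - 11.0398*j^4 + 8.3132*j^3 + 27.3154*j^2 + 45.5204*j - 23.3904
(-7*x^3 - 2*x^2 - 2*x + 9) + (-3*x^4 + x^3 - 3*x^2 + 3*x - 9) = -3*x^4 - 6*x^3 - 5*x^2 + x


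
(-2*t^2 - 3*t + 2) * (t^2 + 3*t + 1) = -2*t^4 - 9*t^3 - 9*t^2 + 3*t + 2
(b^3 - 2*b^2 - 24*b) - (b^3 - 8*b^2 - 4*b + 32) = 6*b^2 - 20*b - 32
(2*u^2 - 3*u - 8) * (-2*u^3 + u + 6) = -4*u^5 + 6*u^4 + 18*u^3 + 9*u^2 - 26*u - 48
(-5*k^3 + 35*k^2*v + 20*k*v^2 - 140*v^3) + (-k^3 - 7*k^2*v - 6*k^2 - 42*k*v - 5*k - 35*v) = -6*k^3 + 28*k^2*v - 6*k^2 + 20*k*v^2 - 42*k*v - 5*k - 140*v^3 - 35*v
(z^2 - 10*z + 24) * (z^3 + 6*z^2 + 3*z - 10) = z^5 - 4*z^4 - 33*z^3 + 104*z^2 + 172*z - 240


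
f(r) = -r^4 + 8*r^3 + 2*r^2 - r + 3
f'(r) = -4*r^3 + 24*r^2 + 4*r - 1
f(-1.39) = -16.96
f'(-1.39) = 50.55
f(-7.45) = -6267.02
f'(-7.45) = 2955.23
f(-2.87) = -234.62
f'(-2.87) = 279.77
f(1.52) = 28.86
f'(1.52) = 46.48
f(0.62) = 4.91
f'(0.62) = 9.75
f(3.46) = 211.54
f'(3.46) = 134.47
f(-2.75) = -202.69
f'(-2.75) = 252.69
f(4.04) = 292.72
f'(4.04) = 143.12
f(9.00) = -573.00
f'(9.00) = -937.00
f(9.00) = -573.00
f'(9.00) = -937.00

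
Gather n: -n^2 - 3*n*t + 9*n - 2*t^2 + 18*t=-n^2 + n*(9 - 3*t) - 2*t^2 + 18*t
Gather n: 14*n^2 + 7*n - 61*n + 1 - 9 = 14*n^2 - 54*n - 8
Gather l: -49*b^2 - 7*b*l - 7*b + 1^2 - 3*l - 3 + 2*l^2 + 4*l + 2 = -49*b^2 - 7*b + 2*l^2 + l*(1 - 7*b)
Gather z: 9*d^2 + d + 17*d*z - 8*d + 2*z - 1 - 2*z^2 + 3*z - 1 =9*d^2 - 7*d - 2*z^2 + z*(17*d + 5) - 2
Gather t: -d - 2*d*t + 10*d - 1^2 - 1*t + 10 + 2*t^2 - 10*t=9*d + 2*t^2 + t*(-2*d - 11) + 9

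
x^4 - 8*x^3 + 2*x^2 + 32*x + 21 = (x - 7)*(x - 3)*(x + 1)^2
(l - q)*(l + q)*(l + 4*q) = l^3 + 4*l^2*q - l*q^2 - 4*q^3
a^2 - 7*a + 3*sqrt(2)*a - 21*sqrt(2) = (a - 7)*(a + 3*sqrt(2))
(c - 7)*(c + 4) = c^2 - 3*c - 28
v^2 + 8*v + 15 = (v + 3)*(v + 5)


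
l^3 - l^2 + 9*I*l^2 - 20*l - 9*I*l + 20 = (l - 1)*(l + 4*I)*(l + 5*I)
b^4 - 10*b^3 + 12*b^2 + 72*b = b*(b - 6)^2*(b + 2)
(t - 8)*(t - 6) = t^2 - 14*t + 48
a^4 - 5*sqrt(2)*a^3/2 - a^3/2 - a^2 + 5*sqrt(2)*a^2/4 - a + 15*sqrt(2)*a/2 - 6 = (a - 2)*(a + 3/2)*(a - 2*sqrt(2))*(a - sqrt(2)/2)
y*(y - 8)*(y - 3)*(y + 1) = y^4 - 10*y^3 + 13*y^2 + 24*y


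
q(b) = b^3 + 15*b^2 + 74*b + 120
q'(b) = 3*b^2 + 30*b + 74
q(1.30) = 243.75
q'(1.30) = 118.07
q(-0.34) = 96.53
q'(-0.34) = 64.15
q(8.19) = 2281.55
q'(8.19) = 520.93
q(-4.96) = -0.04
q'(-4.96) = -1.00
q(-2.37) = 15.56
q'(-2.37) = 19.75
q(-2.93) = 6.80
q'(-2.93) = 11.85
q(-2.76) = 9.00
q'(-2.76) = 14.05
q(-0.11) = 112.04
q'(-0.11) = 70.74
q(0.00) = 120.00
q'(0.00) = 74.00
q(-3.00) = 6.00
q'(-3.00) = 11.00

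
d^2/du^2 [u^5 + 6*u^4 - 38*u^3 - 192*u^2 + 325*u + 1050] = 20*u^3 + 72*u^2 - 228*u - 384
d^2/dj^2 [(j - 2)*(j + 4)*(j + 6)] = 6*j + 16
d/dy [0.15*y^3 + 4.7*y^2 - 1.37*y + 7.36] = 0.45*y^2 + 9.4*y - 1.37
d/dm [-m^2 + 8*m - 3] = 8 - 2*m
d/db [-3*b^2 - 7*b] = -6*b - 7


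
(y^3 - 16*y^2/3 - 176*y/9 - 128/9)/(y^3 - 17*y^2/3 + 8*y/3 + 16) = (3*y^2 - 20*y - 32)/(3*(y^2 - 7*y + 12))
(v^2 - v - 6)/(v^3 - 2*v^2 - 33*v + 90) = (v + 2)/(v^2 + v - 30)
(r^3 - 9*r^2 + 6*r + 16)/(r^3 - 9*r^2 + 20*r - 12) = (r^2 - 7*r - 8)/(r^2 - 7*r + 6)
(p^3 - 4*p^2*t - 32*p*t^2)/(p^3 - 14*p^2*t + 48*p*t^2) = (p + 4*t)/(p - 6*t)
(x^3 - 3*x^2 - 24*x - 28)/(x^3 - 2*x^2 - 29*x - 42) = (x + 2)/(x + 3)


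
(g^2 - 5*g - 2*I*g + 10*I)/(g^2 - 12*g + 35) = (g - 2*I)/(g - 7)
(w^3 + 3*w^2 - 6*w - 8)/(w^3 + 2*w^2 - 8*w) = (w + 1)/w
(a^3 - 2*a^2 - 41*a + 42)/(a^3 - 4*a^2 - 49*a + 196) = (a^2 + 5*a - 6)/(a^2 + 3*a - 28)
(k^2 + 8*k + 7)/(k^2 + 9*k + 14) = (k + 1)/(k + 2)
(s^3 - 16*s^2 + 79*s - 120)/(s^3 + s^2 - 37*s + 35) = (s^2 - 11*s + 24)/(s^2 + 6*s - 7)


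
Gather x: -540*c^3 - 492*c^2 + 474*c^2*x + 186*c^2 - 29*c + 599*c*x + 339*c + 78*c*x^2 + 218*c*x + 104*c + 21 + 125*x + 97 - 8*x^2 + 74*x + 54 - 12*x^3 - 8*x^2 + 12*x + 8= -540*c^3 - 306*c^2 + 414*c - 12*x^3 + x^2*(78*c - 16) + x*(474*c^2 + 817*c + 211) + 180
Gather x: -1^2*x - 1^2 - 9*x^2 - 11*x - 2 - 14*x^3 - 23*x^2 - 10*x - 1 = -14*x^3 - 32*x^2 - 22*x - 4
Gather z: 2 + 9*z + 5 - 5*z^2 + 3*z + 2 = -5*z^2 + 12*z + 9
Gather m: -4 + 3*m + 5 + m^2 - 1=m^2 + 3*m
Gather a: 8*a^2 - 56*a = 8*a^2 - 56*a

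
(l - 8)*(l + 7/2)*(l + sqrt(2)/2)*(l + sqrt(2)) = l^4 - 9*l^3/2 + 3*sqrt(2)*l^3/2 - 27*l^2 - 27*sqrt(2)*l^2/4 - 42*sqrt(2)*l - 9*l/2 - 28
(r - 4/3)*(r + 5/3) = r^2 + r/3 - 20/9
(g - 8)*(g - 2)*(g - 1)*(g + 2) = g^4 - 9*g^3 + 4*g^2 + 36*g - 32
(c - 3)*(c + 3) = c^2 - 9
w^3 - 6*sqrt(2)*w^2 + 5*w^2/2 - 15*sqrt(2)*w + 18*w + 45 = (w + 5/2)*(w - 3*sqrt(2))^2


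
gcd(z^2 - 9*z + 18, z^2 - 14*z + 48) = z - 6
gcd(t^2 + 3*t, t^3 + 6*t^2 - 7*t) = t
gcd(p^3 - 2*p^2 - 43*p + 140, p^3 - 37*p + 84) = p^2 + 3*p - 28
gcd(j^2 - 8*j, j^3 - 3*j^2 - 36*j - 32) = j - 8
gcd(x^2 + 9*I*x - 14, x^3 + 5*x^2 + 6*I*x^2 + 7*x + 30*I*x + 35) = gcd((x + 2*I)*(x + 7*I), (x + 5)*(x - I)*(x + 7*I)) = x + 7*I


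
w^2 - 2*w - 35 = (w - 7)*(w + 5)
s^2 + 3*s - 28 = (s - 4)*(s + 7)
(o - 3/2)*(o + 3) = o^2 + 3*o/2 - 9/2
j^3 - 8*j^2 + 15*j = j*(j - 5)*(j - 3)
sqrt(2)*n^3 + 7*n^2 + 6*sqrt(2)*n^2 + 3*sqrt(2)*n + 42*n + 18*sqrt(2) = (n + 6)*(n + 3*sqrt(2))*(sqrt(2)*n + 1)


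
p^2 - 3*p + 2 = (p - 2)*(p - 1)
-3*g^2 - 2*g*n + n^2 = (-3*g + n)*(g + n)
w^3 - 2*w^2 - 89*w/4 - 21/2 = (w - 6)*(w + 1/2)*(w + 7/2)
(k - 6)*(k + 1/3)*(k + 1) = k^3 - 14*k^2/3 - 23*k/3 - 2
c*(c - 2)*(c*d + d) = c^3*d - c^2*d - 2*c*d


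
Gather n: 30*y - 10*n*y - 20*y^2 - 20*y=-10*n*y - 20*y^2 + 10*y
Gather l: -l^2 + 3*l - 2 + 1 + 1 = -l^2 + 3*l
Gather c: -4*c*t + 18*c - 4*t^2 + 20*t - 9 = c*(18 - 4*t) - 4*t^2 + 20*t - 9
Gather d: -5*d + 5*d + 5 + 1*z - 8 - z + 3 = 0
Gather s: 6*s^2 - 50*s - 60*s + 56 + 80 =6*s^2 - 110*s + 136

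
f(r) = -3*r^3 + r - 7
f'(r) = 1 - 9*r^2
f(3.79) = -166.53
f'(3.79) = -128.28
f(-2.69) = 48.71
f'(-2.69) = -64.12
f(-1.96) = 13.63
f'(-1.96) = -33.57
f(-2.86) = 60.32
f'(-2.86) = -72.62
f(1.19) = -10.87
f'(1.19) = -11.74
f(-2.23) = 24.04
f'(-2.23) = -43.76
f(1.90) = -25.68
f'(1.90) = -31.49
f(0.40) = -6.79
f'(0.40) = -0.44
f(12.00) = -5179.00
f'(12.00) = -1295.00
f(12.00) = -5179.00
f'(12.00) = -1295.00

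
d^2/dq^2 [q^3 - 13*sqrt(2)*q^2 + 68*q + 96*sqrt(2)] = 6*q - 26*sqrt(2)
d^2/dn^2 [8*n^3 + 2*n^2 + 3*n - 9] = 48*n + 4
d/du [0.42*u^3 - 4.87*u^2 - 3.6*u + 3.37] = 1.26*u^2 - 9.74*u - 3.6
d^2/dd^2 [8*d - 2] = 0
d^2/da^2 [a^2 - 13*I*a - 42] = 2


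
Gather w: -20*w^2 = -20*w^2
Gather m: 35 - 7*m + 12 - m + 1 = 48 - 8*m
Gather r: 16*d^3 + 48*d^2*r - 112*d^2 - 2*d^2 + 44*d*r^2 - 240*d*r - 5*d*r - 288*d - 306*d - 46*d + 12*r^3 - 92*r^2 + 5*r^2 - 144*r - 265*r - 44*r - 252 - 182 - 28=16*d^3 - 114*d^2 - 640*d + 12*r^3 + r^2*(44*d - 87) + r*(48*d^2 - 245*d - 453) - 462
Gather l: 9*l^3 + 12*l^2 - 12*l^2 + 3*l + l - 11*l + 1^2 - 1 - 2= 9*l^3 - 7*l - 2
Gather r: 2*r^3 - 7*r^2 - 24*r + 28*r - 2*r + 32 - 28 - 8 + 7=2*r^3 - 7*r^2 + 2*r + 3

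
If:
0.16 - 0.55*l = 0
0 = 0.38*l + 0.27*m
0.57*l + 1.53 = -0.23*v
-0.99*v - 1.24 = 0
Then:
No Solution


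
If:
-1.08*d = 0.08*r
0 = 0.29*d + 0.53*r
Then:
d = 0.00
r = 0.00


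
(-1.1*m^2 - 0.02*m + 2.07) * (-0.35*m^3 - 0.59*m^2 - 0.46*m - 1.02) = 0.385*m^5 + 0.656*m^4 - 0.2067*m^3 - 0.0900999999999997*m^2 - 0.9318*m - 2.1114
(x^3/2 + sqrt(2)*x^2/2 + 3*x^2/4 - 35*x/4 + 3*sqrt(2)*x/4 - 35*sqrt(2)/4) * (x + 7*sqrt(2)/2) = x^4/2 + 3*x^3/4 + 9*sqrt(2)*x^3/4 - 21*x^2/4 + 27*sqrt(2)*x^2/8 - 315*sqrt(2)*x/8 + 21*x/4 - 245/4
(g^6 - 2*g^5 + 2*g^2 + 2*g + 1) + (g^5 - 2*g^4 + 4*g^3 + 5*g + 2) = g^6 - g^5 - 2*g^4 + 4*g^3 + 2*g^2 + 7*g + 3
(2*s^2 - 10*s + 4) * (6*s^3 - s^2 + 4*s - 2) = 12*s^5 - 62*s^4 + 42*s^3 - 48*s^2 + 36*s - 8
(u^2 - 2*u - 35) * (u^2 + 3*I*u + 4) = u^4 - 2*u^3 + 3*I*u^3 - 31*u^2 - 6*I*u^2 - 8*u - 105*I*u - 140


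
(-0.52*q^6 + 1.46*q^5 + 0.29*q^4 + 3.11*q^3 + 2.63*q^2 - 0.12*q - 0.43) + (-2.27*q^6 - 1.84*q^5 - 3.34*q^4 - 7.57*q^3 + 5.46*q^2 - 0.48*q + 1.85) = -2.79*q^6 - 0.38*q^5 - 3.05*q^4 - 4.46*q^3 + 8.09*q^2 - 0.6*q + 1.42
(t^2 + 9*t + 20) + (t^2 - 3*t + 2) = 2*t^2 + 6*t + 22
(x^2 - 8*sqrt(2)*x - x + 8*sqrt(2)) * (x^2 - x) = x^4 - 8*sqrt(2)*x^3 - 2*x^3 + x^2 + 16*sqrt(2)*x^2 - 8*sqrt(2)*x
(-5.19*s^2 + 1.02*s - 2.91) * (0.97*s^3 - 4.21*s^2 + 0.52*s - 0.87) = -5.0343*s^5 + 22.8393*s^4 - 9.8157*s^3 + 17.2968*s^2 - 2.4006*s + 2.5317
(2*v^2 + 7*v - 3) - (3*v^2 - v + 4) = -v^2 + 8*v - 7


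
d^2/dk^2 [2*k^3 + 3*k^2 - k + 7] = 12*k + 6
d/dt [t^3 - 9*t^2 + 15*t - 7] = 3*t^2 - 18*t + 15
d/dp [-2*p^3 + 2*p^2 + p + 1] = -6*p^2 + 4*p + 1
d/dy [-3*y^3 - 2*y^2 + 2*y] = -9*y^2 - 4*y + 2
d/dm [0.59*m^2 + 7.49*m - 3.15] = 1.18*m + 7.49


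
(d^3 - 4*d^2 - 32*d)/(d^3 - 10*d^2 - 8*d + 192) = d/(d - 6)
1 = 1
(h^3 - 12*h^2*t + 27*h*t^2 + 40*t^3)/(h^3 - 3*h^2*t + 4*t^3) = (h^2 - 13*h*t + 40*t^2)/(h^2 - 4*h*t + 4*t^2)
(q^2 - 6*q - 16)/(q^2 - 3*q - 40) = (q + 2)/(q + 5)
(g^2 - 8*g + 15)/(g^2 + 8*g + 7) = (g^2 - 8*g + 15)/(g^2 + 8*g + 7)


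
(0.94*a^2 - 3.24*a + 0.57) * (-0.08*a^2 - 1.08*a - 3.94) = -0.0752*a^4 - 0.756*a^3 - 0.249999999999999*a^2 + 12.15*a - 2.2458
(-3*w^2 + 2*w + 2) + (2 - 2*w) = 4 - 3*w^2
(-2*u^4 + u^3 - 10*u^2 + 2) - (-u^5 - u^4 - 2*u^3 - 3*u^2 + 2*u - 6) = u^5 - u^4 + 3*u^3 - 7*u^2 - 2*u + 8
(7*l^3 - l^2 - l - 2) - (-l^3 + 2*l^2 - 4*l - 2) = 8*l^3 - 3*l^2 + 3*l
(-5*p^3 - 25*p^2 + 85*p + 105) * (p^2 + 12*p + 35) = -5*p^5 - 85*p^4 - 390*p^3 + 250*p^2 + 4235*p + 3675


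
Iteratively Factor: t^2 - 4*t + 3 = (t - 1)*(t - 3)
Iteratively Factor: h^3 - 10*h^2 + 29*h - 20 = (h - 1)*(h^2 - 9*h + 20) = (h - 4)*(h - 1)*(h - 5)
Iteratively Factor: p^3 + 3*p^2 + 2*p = (p + 1)*(p^2 + 2*p) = p*(p + 1)*(p + 2)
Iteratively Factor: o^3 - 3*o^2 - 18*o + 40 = (o - 5)*(o^2 + 2*o - 8) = (o - 5)*(o - 2)*(o + 4)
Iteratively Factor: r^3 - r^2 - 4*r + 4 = (r + 2)*(r^2 - 3*r + 2) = (r - 1)*(r + 2)*(r - 2)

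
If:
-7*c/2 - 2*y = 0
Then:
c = -4*y/7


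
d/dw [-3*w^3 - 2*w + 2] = -9*w^2 - 2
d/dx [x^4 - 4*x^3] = 4*x^2*(x - 3)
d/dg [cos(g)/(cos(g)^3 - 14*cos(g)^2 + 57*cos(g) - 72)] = 2*(cos(g)^2 - 4*cos(g) - 12)*sin(g)/((cos(g) - 8)^2*(cos(g) - 3)^3)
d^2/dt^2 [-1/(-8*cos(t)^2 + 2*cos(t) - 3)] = 2*(128*sin(t)^4 - 18*sin(t)^2 + 33*cos(t) - 6*cos(3*t) - 90)/(8*sin(t)^2 + 2*cos(t) - 11)^3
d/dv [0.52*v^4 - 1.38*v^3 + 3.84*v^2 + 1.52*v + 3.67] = 2.08*v^3 - 4.14*v^2 + 7.68*v + 1.52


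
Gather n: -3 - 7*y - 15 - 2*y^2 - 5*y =-2*y^2 - 12*y - 18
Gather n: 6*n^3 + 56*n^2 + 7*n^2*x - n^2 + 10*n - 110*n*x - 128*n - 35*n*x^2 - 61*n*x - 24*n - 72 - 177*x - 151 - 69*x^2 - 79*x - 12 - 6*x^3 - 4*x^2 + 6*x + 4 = 6*n^3 + n^2*(7*x + 55) + n*(-35*x^2 - 171*x - 142) - 6*x^3 - 73*x^2 - 250*x - 231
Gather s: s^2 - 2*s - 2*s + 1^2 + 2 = s^2 - 4*s + 3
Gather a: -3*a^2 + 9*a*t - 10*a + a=-3*a^2 + a*(9*t - 9)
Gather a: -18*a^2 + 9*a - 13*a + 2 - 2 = -18*a^2 - 4*a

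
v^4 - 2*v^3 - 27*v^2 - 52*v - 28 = (v - 7)*(v + 1)*(v + 2)^2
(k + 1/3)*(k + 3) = k^2 + 10*k/3 + 1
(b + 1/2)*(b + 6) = b^2 + 13*b/2 + 3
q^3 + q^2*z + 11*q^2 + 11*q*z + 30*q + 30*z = (q + 5)*(q + 6)*(q + z)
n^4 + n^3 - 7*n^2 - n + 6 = (n - 2)*(n - 1)*(n + 1)*(n + 3)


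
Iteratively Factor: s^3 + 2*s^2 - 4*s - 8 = (s - 2)*(s^2 + 4*s + 4) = (s - 2)*(s + 2)*(s + 2)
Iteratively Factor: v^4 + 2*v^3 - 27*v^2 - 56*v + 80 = (v - 5)*(v^3 + 7*v^2 + 8*v - 16) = (v - 5)*(v - 1)*(v^2 + 8*v + 16) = (v - 5)*(v - 1)*(v + 4)*(v + 4)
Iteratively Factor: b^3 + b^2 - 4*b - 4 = (b - 2)*(b^2 + 3*b + 2) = (b - 2)*(b + 2)*(b + 1)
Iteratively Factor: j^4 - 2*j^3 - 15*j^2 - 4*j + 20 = (j + 2)*(j^3 - 4*j^2 - 7*j + 10) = (j + 2)^2*(j^2 - 6*j + 5) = (j - 5)*(j + 2)^2*(j - 1)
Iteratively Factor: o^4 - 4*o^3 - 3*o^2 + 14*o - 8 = (o - 4)*(o^3 - 3*o + 2) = (o - 4)*(o + 2)*(o^2 - 2*o + 1) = (o - 4)*(o - 1)*(o + 2)*(o - 1)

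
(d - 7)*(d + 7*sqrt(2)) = d^2 - 7*d + 7*sqrt(2)*d - 49*sqrt(2)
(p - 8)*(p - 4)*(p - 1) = p^3 - 13*p^2 + 44*p - 32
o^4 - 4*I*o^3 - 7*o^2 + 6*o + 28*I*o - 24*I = (o - 2)*(o - 1)*(o + 3)*(o - 4*I)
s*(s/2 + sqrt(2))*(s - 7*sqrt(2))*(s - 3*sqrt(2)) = s^4/2 - 4*sqrt(2)*s^3 + s^2 + 42*sqrt(2)*s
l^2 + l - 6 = (l - 2)*(l + 3)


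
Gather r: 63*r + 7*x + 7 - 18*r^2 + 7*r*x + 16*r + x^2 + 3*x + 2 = -18*r^2 + r*(7*x + 79) + x^2 + 10*x + 9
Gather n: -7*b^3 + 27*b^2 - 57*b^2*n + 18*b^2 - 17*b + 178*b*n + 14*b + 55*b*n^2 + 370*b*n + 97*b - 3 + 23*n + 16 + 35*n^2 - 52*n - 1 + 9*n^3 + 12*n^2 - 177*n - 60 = -7*b^3 + 45*b^2 + 94*b + 9*n^3 + n^2*(55*b + 47) + n*(-57*b^2 + 548*b - 206) - 48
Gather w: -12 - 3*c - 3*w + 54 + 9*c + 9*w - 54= 6*c + 6*w - 12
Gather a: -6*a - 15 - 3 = -6*a - 18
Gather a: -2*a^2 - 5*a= -2*a^2 - 5*a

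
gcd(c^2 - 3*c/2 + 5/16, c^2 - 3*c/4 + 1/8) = c - 1/4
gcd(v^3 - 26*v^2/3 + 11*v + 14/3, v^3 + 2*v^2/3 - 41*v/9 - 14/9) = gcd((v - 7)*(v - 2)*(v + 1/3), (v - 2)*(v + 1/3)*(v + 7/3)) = v^2 - 5*v/3 - 2/3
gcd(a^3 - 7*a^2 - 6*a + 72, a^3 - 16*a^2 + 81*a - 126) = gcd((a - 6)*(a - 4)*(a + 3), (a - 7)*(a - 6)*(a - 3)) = a - 6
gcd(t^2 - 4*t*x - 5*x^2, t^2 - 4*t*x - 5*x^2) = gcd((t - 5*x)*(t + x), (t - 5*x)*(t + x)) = -t^2 + 4*t*x + 5*x^2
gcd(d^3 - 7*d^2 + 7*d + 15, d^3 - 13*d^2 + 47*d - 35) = d - 5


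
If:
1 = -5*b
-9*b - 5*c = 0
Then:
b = -1/5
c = 9/25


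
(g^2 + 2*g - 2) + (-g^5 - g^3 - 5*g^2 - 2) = -g^5 - g^3 - 4*g^2 + 2*g - 4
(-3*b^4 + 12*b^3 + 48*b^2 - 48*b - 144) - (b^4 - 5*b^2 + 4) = -4*b^4 + 12*b^3 + 53*b^2 - 48*b - 148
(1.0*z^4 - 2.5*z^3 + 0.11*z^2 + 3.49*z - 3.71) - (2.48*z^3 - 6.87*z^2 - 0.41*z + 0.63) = 1.0*z^4 - 4.98*z^3 + 6.98*z^2 + 3.9*z - 4.34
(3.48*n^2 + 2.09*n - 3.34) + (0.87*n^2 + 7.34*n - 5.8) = 4.35*n^2 + 9.43*n - 9.14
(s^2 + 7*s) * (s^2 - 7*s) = s^4 - 49*s^2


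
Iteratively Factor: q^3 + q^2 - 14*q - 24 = (q + 3)*(q^2 - 2*q - 8) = (q - 4)*(q + 3)*(q + 2)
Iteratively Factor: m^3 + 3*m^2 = (m)*(m^2 + 3*m) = m^2*(m + 3)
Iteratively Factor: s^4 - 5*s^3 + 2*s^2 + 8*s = (s)*(s^3 - 5*s^2 + 2*s + 8) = s*(s + 1)*(s^2 - 6*s + 8) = s*(s - 4)*(s + 1)*(s - 2)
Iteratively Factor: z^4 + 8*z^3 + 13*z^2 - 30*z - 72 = (z + 3)*(z^3 + 5*z^2 - 2*z - 24) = (z - 2)*(z + 3)*(z^2 + 7*z + 12) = (z - 2)*(z + 3)^2*(z + 4)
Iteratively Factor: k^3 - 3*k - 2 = (k - 2)*(k^2 + 2*k + 1) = (k - 2)*(k + 1)*(k + 1)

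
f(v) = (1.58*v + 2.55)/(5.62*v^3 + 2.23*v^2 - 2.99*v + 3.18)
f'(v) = (1.58*v + 2.55)*(-16.86*v^2 - 4.46*v + 2.99)/(5.62*v^3 + 2.23*v^2 - 2.99*v + 3.18)^2 + 1.58/(5.62*v^3 + 2.23*v^2 - 2.99*v + 3.18) = (-17.7592*v^3 - 46.5164*v^2 - 11.373*v + 12.6489)/(31.5844*v^6 + 25.0652*v^5 - 28.6347*v^4 + 22.4078*v^3 + 23.1229*v^2 - 19.0164*v + 10.1124)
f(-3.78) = 0.01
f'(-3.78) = 0.01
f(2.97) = 0.04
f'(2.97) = -0.03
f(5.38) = 0.01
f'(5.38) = -0.00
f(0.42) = 1.18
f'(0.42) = -0.22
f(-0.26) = 0.53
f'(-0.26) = 0.79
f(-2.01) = 0.02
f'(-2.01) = -0.01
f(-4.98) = 0.01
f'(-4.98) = 0.00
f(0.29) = 1.14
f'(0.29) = 0.72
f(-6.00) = 0.01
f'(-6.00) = 0.00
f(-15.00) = 0.00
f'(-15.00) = 0.00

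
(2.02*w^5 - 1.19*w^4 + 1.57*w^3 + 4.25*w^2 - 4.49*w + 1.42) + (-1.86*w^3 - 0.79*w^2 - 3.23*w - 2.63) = 2.02*w^5 - 1.19*w^4 - 0.29*w^3 + 3.46*w^2 - 7.72*w - 1.21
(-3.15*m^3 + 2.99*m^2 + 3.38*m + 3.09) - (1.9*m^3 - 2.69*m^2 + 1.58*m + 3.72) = -5.05*m^3 + 5.68*m^2 + 1.8*m - 0.63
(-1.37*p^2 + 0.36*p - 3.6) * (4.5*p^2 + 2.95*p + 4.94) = -6.165*p^4 - 2.4215*p^3 - 21.9058*p^2 - 8.8416*p - 17.784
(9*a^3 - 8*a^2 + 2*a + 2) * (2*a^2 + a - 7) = 18*a^5 - 7*a^4 - 67*a^3 + 62*a^2 - 12*a - 14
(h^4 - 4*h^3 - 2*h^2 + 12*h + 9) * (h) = h^5 - 4*h^4 - 2*h^3 + 12*h^2 + 9*h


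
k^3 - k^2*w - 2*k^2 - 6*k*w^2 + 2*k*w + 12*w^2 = (k - 2)*(k - 3*w)*(k + 2*w)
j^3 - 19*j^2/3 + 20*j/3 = j*(j - 5)*(j - 4/3)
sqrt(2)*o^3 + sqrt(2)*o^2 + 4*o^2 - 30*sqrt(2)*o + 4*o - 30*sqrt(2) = (o - 3*sqrt(2))*(o + 5*sqrt(2))*(sqrt(2)*o + sqrt(2))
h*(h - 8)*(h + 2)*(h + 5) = h^4 - h^3 - 46*h^2 - 80*h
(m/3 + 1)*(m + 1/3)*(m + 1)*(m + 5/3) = m^4/3 + 2*m^3 + 104*m^2/27 + 74*m/27 + 5/9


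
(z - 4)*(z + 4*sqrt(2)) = z^2 - 4*z + 4*sqrt(2)*z - 16*sqrt(2)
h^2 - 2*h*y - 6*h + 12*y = (h - 6)*(h - 2*y)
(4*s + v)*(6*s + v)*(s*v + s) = 24*s^3*v + 24*s^3 + 10*s^2*v^2 + 10*s^2*v + s*v^3 + s*v^2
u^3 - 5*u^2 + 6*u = u*(u - 3)*(u - 2)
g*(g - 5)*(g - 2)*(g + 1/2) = g^4 - 13*g^3/2 + 13*g^2/2 + 5*g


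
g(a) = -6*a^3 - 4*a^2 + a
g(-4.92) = 612.83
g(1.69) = -38.70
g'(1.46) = -49.05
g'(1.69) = -63.93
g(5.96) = -1406.38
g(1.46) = -25.74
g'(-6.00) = -599.00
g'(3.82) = -292.22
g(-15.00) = 19335.00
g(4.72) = -715.32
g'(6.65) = -848.20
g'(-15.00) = -3929.00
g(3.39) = -276.33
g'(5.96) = -686.07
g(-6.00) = 1146.00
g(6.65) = -1934.72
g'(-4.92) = -395.36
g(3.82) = -389.01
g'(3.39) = -232.98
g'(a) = -18*a^2 - 8*a + 1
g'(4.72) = -437.77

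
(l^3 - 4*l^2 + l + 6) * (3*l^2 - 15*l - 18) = 3*l^5 - 27*l^4 + 45*l^3 + 75*l^2 - 108*l - 108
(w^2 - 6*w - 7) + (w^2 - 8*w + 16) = 2*w^2 - 14*w + 9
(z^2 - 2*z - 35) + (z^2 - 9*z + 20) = 2*z^2 - 11*z - 15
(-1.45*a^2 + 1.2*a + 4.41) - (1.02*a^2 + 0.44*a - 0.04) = -2.47*a^2 + 0.76*a + 4.45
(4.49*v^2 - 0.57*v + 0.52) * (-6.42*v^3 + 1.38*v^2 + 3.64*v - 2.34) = -28.8258*v^5 + 9.8556*v^4 + 12.2186*v^3 - 11.8638*v^2 + 3.2266*v - 1.2168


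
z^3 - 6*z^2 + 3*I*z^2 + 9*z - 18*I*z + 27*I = (z - 3)^2*(z + 3*I)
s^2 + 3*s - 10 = (s - 2)*(s + 5)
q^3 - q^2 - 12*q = q*(q - 4)*(q + 3)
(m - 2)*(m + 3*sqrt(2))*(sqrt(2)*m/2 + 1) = sqrt(2)*m^3/2 - sqrt(2)*m^2 + 4*m^2 - 8*m + 3*sqrt(2)*m - 6*sqrt(2)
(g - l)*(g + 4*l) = g^2 + 3*g*l - 4*l^2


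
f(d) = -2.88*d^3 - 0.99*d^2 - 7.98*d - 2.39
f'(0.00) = -7.98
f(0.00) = -2.39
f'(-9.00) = -690.00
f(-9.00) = 2088.76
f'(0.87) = -16.24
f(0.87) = -11.98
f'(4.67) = -205.66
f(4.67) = -354.57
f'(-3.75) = -122.06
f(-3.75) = 165.49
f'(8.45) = -641.63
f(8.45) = -1878.16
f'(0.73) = -14.03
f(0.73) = -9.86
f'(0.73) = -14.03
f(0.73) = -9.86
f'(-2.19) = -45.08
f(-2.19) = 40.59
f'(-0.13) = -7.87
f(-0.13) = -1.36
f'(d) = -8.64*d^2 - 1.98*d - 7.98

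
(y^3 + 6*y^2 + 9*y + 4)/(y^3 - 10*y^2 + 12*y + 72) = (y^3 + 6*y^2 + 9*y + 4)/(y^3 - 10*y^2 + 12*y + 72)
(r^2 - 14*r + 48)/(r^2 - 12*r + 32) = (r - 6)/(r - 4)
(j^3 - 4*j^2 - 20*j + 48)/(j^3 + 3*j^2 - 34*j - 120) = (j - 2)/(j + 5)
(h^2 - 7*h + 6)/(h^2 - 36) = (h - 1)/(h + 6)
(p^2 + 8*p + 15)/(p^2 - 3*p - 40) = (p + 3)/(p - 8)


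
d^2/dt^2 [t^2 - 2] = 2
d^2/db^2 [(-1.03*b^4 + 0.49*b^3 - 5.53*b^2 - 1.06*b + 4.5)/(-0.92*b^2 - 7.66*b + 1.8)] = (1.743584*b^6 + 43.551696*b^5 + 352.381128*b^4 - 362.498872*b^3 + 112.6764*b^2 - 189.26784*b - 477.91944)/(0.778688*b^6 + 19.450272*b^5 + 157.374096*b^4 + 373.345336*b^3 - 307.90584*b^2 + 74.4552*b - 5.832)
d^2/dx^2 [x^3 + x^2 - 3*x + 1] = 6*x + 2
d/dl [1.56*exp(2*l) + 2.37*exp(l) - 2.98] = (3.12*exp(l) + 2.37)*exp(l)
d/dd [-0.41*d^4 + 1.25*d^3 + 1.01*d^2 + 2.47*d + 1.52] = -1.64*d^3 + 3.75*d^2 + 2.02*d + 2.47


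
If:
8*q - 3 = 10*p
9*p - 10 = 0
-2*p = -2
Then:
No Solution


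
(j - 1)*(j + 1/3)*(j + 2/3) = j^3 - 7*j/9 - 2/9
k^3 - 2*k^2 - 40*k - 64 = (k - 8)*(k + 2)*(k + 4)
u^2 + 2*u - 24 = (u - 4)*(u + 6)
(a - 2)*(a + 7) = a^2 + 5*a - 14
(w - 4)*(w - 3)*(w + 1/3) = w^3 - 20*w^2/3 + 29*w/3 + 4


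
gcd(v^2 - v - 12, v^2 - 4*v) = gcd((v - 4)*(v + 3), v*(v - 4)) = v - 4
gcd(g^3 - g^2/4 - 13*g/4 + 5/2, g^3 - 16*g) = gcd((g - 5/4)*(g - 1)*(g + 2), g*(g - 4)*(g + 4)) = 1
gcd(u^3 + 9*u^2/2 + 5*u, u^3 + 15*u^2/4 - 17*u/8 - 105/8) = u + 5/2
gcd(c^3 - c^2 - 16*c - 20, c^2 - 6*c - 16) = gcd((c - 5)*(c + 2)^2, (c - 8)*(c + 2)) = c + 2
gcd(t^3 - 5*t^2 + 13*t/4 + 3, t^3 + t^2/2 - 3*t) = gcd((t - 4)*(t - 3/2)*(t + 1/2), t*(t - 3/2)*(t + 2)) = t - 3/2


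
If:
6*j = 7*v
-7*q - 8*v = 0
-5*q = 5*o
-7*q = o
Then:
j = 0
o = 0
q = 0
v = 0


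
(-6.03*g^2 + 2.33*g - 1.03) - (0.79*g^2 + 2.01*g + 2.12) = -6.82*g^2 + 0.32*g - 3.15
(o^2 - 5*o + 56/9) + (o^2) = 2*o^2 - 5*o + 56/9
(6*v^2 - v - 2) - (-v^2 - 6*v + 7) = 7*v^2 + 5*v - 9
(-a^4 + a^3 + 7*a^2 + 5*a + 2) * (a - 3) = -a^5 + 4*a^4 + 4*a^3 - 16*a^2 - 13*a - 6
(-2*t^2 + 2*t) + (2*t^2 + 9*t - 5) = 11*t - 5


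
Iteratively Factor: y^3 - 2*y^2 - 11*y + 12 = (y + 3)*(y^2 - 5*y + 4) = (y - 1)*(y + 3)*(y - 4)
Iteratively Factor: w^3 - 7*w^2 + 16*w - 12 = (w - 2)*(w^2 - 5*w + 6) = (w - 2)^2*(w - 3)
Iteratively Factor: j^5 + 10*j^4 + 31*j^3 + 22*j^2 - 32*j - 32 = (j - 1)*(j^4 + 11*j^3 + 42*j^2 + 64*j + 32) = (j - 1)*(j + 4)*(j^3 + 7*j^2 + 14*j + 8) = (j - 1)*(j + 1)*(j + 4)*(j^2 + 6*j + 8) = (j - 1)*(j + 1)*(j + 4)^2*(j + 2)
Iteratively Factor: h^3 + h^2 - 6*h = (h + 3)*(h^2 - 2*h) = h*(h + 3)*(h - 2)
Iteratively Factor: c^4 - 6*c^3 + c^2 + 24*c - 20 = (c + 2)*(c^3 - 8*c^2 + 17*c - 10) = (c - 2)*(c + 2)*(c^2 - 6*c + 5) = (c - 2)*(c - 1)*(c + 2)*(c - 5)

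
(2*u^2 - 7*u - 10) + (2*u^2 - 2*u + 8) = 4*u^2 - 9*u - 2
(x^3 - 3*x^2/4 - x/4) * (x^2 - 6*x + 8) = x^5 - 27*x^4/4 + 49*x^3/4 - 9*x^2/2 - 2*x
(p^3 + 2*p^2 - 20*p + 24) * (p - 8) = p^4 - 6*p^3 - 36*p^2 + 184*p - 192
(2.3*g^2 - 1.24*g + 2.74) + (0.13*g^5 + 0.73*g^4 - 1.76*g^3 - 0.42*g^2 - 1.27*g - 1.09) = 0.13*g^5 + 0.73*g^4 - 1.76*g^3 + 1.88*g^2 - 2.51*g + 1.65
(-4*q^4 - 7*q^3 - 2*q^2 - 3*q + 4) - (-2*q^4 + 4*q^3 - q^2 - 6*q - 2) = -2*q^4 - 11*q^3 - q^2 + 3*q + 6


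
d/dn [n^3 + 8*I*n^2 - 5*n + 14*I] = 3*n^2 + 16*I*n - 5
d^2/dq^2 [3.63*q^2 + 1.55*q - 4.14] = 7.26000000000000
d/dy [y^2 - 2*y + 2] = 2*y - 2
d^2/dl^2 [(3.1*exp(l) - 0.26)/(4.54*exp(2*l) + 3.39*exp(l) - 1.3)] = (63.89596*exp(4*l) - 69.146924*exp(3*l) + 97.772532*exp(2*l) + 4.535674*exp(l) + 4.09318)*exp(l)/(93.576664*exp(6*l) + 209.619972*exp(5*l) + 76.137162*exp(4*l) - 81.088461*exp(3*l) - 21.80139*exp(2*l) + 17.1873*exp(l) - 2.197)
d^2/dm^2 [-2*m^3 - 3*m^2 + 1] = -12*m - 6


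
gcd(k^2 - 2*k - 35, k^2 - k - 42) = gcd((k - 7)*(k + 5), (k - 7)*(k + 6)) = k - 7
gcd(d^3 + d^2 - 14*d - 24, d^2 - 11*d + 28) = d - 4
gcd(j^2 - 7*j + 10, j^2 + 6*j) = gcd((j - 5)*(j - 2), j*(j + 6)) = 1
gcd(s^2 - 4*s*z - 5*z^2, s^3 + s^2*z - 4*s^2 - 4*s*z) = s + z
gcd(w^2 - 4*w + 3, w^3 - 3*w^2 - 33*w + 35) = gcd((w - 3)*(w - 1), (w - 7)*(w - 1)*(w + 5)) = w - 1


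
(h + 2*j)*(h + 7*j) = h^2 + 9*h*j + 14*j^2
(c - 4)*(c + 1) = c^2 - 3*c - 4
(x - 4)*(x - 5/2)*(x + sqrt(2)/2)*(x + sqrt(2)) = x^4 - 13*x^3/2 + 3*sqrt(2)*x^3/2 - 39*sqrt(2)*x^2/4 + 11*x^2 - 13*x/2 + 15*sqrt(2)*x + 10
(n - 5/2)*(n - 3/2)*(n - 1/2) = n^3 - 9*n^2/2 + 23*n/4 - 15/8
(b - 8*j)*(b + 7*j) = b^2 - b*j - 56*j^2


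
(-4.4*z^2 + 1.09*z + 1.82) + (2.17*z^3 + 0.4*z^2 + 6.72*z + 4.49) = 2.17*z^3 - 4.0*z^2 + 7.81*z + 6.31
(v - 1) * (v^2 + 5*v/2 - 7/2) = v^3 + 3*v^2/2 - 6*v + 7/2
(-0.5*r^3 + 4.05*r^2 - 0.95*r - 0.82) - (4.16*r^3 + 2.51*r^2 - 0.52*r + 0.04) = -4.66*r^3 + 1.54*r^2 - 0.43*r - 0.86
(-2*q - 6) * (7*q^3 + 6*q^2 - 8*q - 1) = -14*q^4 - 54*q^3 - 20*q^2 + 50*q + 6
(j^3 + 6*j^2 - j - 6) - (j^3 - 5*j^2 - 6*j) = 11*j^2 + 5*j - 6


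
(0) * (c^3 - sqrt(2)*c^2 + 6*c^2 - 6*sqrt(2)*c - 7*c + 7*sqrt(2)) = 0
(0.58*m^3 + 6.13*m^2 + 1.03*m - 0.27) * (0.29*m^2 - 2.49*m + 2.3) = 0.1682*m^5 + 0.3335*m^4 - 13.631*m^3 + 11.456*m^2 + 3.0413*m - 0.621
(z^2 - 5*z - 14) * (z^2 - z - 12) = z^4 - 6*z^3 - 21*z^2 + 74*z + 168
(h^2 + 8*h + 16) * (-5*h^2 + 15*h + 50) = -5*h^4 - 25*h^3 + 90*h^2 + 640*h + 800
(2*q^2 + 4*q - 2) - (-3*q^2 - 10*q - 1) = 5*q^2 + 14*q - 1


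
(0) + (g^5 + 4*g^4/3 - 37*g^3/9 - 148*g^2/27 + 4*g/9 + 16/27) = g^5 + 4*g^4/3 - 37*g^3/9 - 148*g^2/27 + 4*g/9 + 16/27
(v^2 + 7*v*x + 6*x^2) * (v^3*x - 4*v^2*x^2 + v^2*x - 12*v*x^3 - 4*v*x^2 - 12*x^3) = v^5*x + 3*v^4*x^2 + v^4*x - 34*v^3*x^3 + 3*v^3*x^2 - 108*v^2*x^4 - 34*v^2*x^3 - 72*v*x^5 - 108*v*x^4 - 72*x^5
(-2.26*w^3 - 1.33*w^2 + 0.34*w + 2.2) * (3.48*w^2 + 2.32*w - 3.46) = -7.8648*w^5 - 9.8716*w^4 + 5.9172*w^3 + 13.0466*w^2 + 3.9276*w - 7.612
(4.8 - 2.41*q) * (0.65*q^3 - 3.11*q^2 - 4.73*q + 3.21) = -1.5665*q^4 + 10.6151*q^3 - 3.5287*q^2 - 30.4401*q + 15.408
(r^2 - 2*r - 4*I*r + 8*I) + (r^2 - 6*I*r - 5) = 2*r^2 - 2*r - 10*I*r - 5 + 8*I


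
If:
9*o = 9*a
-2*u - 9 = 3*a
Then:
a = -2*u/3 - 3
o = -2*u/3 - 3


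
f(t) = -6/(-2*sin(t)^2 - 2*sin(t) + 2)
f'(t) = -6*(4*sin(t)*cos(t) + 2*cos(t))/(-2*sin(t)^2 - 2*sin(t) + 2)^2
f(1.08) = 4.55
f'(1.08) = -8.98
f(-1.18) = -2.80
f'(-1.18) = 0.85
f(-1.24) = -2.85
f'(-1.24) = 0.79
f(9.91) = -2.40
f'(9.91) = 0.11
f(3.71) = -2.40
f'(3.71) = -0.12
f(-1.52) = -3.00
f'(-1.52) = 0.15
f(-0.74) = -2.46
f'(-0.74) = 0.52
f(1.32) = 3.31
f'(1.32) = -2.66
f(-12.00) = -17.09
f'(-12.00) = -170.37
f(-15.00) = -2.44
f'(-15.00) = -0.45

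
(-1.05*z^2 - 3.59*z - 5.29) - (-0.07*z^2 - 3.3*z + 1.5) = -0.98*z^2 - 0.29*z - 6.79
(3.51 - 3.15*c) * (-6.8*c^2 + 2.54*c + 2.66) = 21.42*c^3 - 31.869*c^2 + 0.5364*c + 9.3366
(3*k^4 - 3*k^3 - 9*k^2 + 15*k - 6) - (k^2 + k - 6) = 3*k^4 - 3*k^3 - 10*k^2 + 14*k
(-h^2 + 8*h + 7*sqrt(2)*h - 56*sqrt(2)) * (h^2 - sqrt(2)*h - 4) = -h^4 + 8*h^3 + 8*sqrt(2)*h^3 - 64*sqrt(2)*h^2 - 10*h^2 - 28*sqrt(2)*h + 80*h + 224*sqrt(2)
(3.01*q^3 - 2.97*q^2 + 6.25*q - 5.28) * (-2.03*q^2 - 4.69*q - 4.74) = -6.1103*q^5 - 8.0878*q^4 - 13.0256*q^3 - 4.5163*q^2 - 4.8618*q + 25.0272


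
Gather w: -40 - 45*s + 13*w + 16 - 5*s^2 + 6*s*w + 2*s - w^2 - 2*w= -5*s^2 - 43*s - w^2 + w*(6*s + 11) - 24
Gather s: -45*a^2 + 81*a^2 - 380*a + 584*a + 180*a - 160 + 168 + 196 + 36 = 36*a^2 + 384*a + 240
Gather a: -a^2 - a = -a^2 - a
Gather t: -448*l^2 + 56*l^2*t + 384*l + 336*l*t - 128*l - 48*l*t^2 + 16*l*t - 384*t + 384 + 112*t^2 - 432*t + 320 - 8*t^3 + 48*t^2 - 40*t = -448*l^2 + 256*l - 8*t^3 + t^2*(160 - 48*l) + t*(56*l^2 + 352*l - 856) + 704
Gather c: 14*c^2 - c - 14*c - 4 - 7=14*c^2 - 15*c - 11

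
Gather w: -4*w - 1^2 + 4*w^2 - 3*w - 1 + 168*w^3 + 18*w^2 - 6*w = 168*w^3 + 22*w^2 - 13*w - 2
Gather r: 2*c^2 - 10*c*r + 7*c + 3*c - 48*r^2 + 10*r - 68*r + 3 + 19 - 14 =2*c^2 + 10*c - 48*r^2 + r*(-10*c - 58) + 8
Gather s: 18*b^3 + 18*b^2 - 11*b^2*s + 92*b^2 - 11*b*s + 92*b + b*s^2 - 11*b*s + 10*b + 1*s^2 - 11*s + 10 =18*b^3 + 110*b^2 + 102*b + s^2*(b + 1) + s*(-11*b^2 - 22*b - 11) + 10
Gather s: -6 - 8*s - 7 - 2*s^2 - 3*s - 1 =-2*s^2 - 11*s - 14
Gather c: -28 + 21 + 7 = 0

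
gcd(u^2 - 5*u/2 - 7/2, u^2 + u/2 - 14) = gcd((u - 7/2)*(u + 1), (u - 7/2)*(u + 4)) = u - 7/2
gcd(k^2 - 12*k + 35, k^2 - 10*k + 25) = k - 5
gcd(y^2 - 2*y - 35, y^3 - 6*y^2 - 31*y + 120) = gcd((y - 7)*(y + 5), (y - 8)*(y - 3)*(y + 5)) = y + 5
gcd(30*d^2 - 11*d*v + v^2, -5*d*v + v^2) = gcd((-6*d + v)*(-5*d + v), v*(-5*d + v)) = -5*d + v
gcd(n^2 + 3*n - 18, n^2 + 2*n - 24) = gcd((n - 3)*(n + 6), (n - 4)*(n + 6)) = n + 6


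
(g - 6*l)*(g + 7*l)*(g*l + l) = g^3*l + g^2*l^2 + g^2*l - 42*g*l^3 + g*l^2 - 42*l^3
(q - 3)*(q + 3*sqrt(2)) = q^2 - 3*q + 3*sqrt(2)*q - 9*sqrt(2)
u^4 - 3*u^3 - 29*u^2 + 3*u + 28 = (u - 7)*(u - 1)*(u + 1)*(u + 4)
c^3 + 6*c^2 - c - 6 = (c - 1)*(c + 1)*(c + 6)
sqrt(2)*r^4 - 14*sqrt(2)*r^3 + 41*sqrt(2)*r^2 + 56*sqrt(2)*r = r*(r - 8)*(r - 7)*(sqrt(2)*r + sqrt(2))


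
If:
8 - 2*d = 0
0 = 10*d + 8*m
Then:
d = 4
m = -5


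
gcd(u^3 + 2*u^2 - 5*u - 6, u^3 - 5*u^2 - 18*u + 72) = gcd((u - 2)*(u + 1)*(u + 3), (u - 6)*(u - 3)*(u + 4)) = 1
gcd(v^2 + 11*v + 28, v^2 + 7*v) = v + 7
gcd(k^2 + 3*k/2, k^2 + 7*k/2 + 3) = k + 3/2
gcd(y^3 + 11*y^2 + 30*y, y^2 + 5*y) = y^2 + 5*y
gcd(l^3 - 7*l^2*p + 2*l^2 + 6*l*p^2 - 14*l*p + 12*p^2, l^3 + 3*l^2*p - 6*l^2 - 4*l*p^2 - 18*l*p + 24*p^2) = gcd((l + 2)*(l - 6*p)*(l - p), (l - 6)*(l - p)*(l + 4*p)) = -l + p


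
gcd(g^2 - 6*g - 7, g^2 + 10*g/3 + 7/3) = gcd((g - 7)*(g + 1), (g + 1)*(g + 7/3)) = g + 1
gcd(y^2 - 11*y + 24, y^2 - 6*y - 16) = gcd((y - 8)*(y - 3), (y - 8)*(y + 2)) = y - 8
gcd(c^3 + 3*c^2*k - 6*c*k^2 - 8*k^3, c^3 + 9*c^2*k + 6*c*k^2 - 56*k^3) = c^2 + 2*c*k - 8*k^2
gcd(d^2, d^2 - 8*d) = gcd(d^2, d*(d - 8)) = d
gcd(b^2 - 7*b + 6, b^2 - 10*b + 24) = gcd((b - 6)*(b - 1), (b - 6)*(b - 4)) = b - 6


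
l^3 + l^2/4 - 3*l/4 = l*(l - 3/4)*(l + 1)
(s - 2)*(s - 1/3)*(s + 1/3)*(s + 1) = s^4 - s^3 - 19*s^2/9 + s/9 + 2/9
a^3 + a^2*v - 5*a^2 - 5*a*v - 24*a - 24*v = (a - 8)*(a + 3)*(a + v)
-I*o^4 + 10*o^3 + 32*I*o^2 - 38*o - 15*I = (o + I)*(o + 3*I)*(o + 5*I)*(-I*o + 1)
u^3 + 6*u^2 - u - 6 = (u - 1)*(u + 1)*(u + 6)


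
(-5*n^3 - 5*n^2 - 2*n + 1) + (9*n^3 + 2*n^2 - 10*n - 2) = 4*n^3 - 3*n^2 - 12*n - 1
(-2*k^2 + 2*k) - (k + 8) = -2*k^2 + k - 8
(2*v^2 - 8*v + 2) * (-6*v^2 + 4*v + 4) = -12*v^4 + 56*v^3 - 36*v^2 - 24*v + 8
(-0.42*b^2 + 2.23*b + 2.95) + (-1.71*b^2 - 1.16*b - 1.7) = -2.13*b^2 + 1.07*b + 1.25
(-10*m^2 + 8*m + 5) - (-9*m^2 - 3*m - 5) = -m^2 + 11*m + 10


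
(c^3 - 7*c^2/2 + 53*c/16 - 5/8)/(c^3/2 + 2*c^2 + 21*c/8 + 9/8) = (16*c^3 - 56*c^2 + 53*c - 10)/(2*(4*c^3 + 16*c^2 + 21*c + 9))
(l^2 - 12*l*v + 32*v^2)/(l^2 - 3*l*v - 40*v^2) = (l - 4*v)/(l + 5*v)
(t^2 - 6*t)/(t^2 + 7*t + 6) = t*(t - 6)/(t^2 + 7*t + 6)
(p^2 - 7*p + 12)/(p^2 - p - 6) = (p - 4)/(p + 2)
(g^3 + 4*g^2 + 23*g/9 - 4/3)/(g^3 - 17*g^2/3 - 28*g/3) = (g^2 + 8*g/3 - 1)/(g*(g - 7))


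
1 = 1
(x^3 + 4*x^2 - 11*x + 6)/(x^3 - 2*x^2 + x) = (x + 6)/x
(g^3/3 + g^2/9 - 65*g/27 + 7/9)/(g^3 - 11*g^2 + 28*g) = (9*g^3 + 3*g^2 - 65*g + 21)/(27*g*(g^2 - 11*g + 28))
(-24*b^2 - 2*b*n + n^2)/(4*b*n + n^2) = (-6*b + n)/n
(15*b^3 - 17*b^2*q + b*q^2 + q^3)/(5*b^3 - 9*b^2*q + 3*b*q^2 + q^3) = (-3*b + q)/(-b + q)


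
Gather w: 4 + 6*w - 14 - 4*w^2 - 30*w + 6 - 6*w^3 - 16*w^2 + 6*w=-6*w^3 - 20*w^2 - 18*w - 4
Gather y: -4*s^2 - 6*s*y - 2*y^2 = -4*s^2 - 6*s*y - 2*y^2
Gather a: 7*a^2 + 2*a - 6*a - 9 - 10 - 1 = 7*a^2 - 4*a - 20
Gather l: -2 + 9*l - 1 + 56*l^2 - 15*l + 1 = 56*l^2 - 6*l - 2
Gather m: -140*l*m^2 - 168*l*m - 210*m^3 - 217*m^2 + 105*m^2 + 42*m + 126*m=-210*m^3 + m^2*(-140*l - 112) + m*(168 - 168*l)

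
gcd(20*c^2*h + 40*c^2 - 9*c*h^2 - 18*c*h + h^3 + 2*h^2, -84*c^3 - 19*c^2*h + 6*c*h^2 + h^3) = 4*c - h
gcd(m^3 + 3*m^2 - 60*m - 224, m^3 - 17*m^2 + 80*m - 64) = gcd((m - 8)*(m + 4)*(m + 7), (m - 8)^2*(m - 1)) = m - 8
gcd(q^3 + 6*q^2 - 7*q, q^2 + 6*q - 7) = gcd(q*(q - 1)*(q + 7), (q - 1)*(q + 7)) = q^2 + 6*q - 7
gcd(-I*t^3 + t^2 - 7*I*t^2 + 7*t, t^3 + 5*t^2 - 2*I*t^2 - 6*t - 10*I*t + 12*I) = 1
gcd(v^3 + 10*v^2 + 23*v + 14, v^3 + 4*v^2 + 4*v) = v + 2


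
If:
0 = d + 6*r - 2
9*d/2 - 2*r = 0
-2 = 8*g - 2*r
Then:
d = 4/29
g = -5/29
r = 9/29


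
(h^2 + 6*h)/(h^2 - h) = (h + 6)/(h - 1)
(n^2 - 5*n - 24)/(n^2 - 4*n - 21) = (n - 8)/(n - 7)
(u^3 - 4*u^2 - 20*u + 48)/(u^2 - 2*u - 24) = u - 2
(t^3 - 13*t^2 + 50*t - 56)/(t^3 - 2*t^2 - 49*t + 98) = (t - 4)/(t + 7)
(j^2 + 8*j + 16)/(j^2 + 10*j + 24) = (j + 4)/(j + 6)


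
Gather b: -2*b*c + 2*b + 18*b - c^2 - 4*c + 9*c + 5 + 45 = b*(20 - 2*c) - c^2 + 5*c + 50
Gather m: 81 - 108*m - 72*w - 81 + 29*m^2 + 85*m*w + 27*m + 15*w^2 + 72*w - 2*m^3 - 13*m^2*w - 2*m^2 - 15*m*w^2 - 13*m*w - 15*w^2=-2*m^3 + m^2*(27 - 13*w) + m*(-15*w^2 + 72*w - 81)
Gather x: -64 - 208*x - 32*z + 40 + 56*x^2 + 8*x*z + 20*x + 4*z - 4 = 56*x^2 + x*(8*z - 188) - 28*z - 28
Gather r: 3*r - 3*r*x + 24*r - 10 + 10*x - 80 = r*(27 - 3*x) + 10*x - 90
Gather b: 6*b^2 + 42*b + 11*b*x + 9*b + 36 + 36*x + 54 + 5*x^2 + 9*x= 6*b^2 + b*(11*x + 51) + 5*x^2 + 45*x + 90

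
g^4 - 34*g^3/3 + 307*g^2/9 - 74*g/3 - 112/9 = (g - 7)*(g - 8/3)*(g - 2)*(g + 1/3)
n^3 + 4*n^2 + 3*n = n*(n + 1)*(n + 3)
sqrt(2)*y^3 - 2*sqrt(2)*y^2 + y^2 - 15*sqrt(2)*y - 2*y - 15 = (y - 5)*(y + 3)*(sqrt(2)*y + 1)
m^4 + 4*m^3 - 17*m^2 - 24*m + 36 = (m - 3)*(m - 1)*(m + 2)*(m + 6)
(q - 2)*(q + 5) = q^2 + 3*q - 10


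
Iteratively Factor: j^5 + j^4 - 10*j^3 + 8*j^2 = (j - 1)*(j^4 + 2*j^3 - 8*j^2) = j*(j - 1)*(j^3 + 2*j^2 - 8*j) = j*(j - 1)*(j + 4)*(j^2 - 2*j) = j^2*(j - 1)*(j + 4)*(j - 2)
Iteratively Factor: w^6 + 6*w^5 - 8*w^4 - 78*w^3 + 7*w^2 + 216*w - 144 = (w - 1)*(w^5 + 7*w^4 - w^3 - 79*w^2 - 72*w + 144) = (w - 3)*(w - 1)*(w^4 + 10*w^3 + 29*w^2 + 8*w - 48) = (w - 3)*(w - 1)*(w + 4)*(w^3 + 6*w^2 + 5*w - 12) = (w - 3)*(w - 1)^2*(w + 4)*(w^2 + 7*w + 12) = (w - 3)*(w - 1)^2*(w + 3)*(w + 4)*(w + 4)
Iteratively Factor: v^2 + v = (v)*(v + 1)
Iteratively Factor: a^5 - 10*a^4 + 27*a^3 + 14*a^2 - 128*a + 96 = (a - 3)*(a^4 - 7*a^3 + 6*a^2 + 32*a - 32) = (a - 3)*(a - 1)*(a^3 - 6*a^2 + 32) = (a - 4)*(a - 3)*(a - 1)*(a^2 - 2*a - 8) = (a - 4)*(a - 3)*(a - 1)*(a + 2)*(a - 4)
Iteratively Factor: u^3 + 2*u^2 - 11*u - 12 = (u + 4)*(u^2 - 2*u - 3) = (u + 1)*(u + 4)*(u - 3)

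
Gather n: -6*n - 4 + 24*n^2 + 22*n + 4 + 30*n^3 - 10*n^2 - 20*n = 30*n^3 + 14*n^2 - 4*n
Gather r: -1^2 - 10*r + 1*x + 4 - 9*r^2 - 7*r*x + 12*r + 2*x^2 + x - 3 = -9*r^2 + r*(2 - 7*x) + 2*x^2 + 2*x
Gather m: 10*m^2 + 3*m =10*m^2 + 3*m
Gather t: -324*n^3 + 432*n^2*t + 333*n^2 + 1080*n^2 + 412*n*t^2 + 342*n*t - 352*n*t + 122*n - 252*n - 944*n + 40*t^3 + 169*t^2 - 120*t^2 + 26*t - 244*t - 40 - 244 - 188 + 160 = -324*n^3 + 1413*n^2 - 1074*n + 40*t^3 + t^2*(412*n + 49) + t*(432*n^2 - 10*n - 218) - 312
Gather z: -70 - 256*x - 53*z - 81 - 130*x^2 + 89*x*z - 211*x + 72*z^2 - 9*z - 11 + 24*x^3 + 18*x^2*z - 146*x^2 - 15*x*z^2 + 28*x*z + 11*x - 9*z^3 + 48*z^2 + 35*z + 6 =24*x^3 - 276*x^2 - 456*x - 9*z^3 + z^2*(120 - 15*x) + z*(18*x^2 + 117*x - 27) - 156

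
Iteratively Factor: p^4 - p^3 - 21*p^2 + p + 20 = (p + 4)*(p^3 - 5*p^2 - p + 5) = (p - 1)*(p + 4)*(p^2 - 4*p - 5) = (p - 1)*(p + 1)*(p + 4)*(p - 5)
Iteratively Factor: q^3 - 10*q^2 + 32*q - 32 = (q - 4)*(q^2 - 6*q + 8) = (q - 4)*(q - 2)*(q - 4)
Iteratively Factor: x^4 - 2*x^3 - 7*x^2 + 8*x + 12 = (x + 2)*(x^3 - 4*x^2 + x + 6) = (x + 1)*(x + 2)*(x^2 - 5*x + 6) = (x - 3)*(x + 1)*(x + 2)*(x - 2)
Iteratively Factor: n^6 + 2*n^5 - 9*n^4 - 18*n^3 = (n - 3)*(n^5 + 5*n^4 + 6*n^3) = n*(n - 3)*(n^4 + 5*n^3 + 6*n^2) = n*(n - 3)*(n + 2)*(n^3 + 3*n^2) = n^2*(n - 3)*(n + 2)*(n^2 + 3*n) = n^2*(n - 3)*(n + 2)*(n + 3)*(n)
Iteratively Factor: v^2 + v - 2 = (v + 2)*(v - 1)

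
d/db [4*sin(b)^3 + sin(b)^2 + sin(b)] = (12*sin(b)^2 + 2*sin(b) + 1)*cos(b)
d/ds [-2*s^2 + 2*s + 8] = 2 - 4*s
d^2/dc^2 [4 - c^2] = -2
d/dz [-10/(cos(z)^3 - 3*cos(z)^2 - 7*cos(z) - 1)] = 10*(-3*cos(z)^2 + 6*cos(z) + 7)*sin(z)/(-cos(z)^3 + 3*cos(z)^2 + 7*cos(z) + 1)^2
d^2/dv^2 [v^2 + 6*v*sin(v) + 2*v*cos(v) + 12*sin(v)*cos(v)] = -6*v*sin(v) - 2*v*cos(v) - 4*sin(v) - 24*sin(2*v) + 12*cos(v) + 2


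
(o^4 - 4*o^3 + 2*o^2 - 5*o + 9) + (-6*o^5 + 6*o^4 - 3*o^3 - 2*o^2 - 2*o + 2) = -6*o^5 + 7*o^4 - 7*o^3 - 7*o + 11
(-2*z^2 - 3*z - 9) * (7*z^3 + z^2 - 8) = -14*z^5 - 23*z^4 - 66*z^3 + 7*z^2 + 24*z + 72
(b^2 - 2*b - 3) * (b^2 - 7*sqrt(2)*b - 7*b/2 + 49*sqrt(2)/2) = b^4 - 7*sqrt(2)*b^3 - 11*b^3/2 + 4*b^2 + 77*sqrt(2)*b^2/2 - 28*sqrt(2)*b + 21*b/2 - 147*sqrt(2)/2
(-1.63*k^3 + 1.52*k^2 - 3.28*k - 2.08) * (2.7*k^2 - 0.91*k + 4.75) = -4.401*k^5 + 5.5873*k^4 - 17.9817*k^3 + 4.5888*k^2 - 13.6872*k - 9.88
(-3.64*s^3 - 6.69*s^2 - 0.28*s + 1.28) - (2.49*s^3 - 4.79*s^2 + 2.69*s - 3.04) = -6.13*s^3 - 1.9*s^2 - 2.97*s + 4.32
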